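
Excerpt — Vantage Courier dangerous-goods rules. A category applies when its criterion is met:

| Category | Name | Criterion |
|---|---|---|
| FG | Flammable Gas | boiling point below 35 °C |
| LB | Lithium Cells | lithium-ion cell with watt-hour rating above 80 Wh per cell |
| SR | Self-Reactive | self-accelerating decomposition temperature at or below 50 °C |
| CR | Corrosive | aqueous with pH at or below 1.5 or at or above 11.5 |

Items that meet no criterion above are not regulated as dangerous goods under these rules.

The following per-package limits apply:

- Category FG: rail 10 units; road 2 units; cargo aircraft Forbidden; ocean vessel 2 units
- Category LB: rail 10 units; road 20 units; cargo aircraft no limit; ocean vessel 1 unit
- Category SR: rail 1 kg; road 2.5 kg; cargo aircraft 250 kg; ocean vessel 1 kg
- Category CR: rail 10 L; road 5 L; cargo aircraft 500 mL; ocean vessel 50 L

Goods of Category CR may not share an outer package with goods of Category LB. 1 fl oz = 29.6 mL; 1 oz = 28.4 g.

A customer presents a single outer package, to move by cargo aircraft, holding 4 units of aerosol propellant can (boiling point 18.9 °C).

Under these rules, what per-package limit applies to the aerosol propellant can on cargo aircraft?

Aerosol propellant can: boiling point 18.9 °C < 35 °C → Category FG (Flammable Gas).
The cargo aircraft limit for Category FG is Forbidden.

Forbidden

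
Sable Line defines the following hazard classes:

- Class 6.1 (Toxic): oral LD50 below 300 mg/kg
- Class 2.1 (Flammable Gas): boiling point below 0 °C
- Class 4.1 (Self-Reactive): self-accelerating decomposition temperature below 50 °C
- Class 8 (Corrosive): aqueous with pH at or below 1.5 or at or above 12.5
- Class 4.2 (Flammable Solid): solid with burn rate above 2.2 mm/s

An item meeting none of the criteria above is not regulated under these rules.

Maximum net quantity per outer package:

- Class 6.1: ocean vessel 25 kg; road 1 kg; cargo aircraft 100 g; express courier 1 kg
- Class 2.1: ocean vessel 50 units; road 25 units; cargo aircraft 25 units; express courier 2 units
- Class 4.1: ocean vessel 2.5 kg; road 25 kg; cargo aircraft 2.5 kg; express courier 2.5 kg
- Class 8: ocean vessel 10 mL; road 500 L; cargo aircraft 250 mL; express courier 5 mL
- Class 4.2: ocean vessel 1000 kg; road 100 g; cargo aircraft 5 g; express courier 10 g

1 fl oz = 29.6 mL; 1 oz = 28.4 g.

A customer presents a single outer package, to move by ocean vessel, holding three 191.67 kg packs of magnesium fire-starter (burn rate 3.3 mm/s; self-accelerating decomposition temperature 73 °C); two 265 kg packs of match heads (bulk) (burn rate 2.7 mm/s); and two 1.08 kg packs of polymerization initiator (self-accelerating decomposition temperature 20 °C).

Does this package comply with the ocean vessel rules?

No

The magnesium fire-starter has burn rate 3.3 mm/s, which is > 2.2 mm/s, so it is Class 4.2 (Flammable Solid).
The match heads (bulk) have burn rate 2.7 mm/s, which is > 2.2 mm/s, so they are Class 4.2 (Flammable Solid).
Polymerization initiator: self-accelerating decomposition temperature 20 °C < 50 °C → Class 4.1 (Self-Reactive).
Class 4.1 quantity: two 1.08 kg packs = 2.16 kg.
That is within the Class 4.1 ocean vessel limit of 2.5 kg.
Total Class 4.2: (three 191.67 kg packs = 575.01 kg) + (two 265 kg packs = 530 kg) = 1105.01 kg.
1105.01 kg > 1000 kg (ocean vessel limit, Class 4.2) — over the limit.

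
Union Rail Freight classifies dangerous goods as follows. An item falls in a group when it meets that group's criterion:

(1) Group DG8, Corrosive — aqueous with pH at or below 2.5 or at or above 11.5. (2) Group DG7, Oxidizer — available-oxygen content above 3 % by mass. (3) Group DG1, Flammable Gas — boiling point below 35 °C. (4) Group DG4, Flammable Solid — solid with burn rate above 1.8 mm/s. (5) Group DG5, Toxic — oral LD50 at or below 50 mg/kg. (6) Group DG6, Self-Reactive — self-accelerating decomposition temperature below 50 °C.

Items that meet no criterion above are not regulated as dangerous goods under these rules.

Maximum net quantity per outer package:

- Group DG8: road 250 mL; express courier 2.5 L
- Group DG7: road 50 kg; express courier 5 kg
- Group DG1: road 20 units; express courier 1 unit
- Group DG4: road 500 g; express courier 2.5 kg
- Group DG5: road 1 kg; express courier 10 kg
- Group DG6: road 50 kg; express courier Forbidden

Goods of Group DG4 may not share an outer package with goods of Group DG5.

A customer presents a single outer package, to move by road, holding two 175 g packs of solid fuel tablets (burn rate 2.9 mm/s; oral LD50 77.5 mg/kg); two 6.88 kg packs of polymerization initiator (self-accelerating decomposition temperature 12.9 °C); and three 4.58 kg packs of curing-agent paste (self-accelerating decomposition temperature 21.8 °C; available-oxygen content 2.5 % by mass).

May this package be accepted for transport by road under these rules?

Yes

Solid fuel tablets: burn rate 2.9 mm/s > 1.8 mm/s → Group DG4 (Flammable Solid).
Self-accelerating decomposition temperature 12.9 °C meets the Group DG6 criterion (Self-Reactive), so the polymerization initiator is Group DG6.
Curing-agent paste: self-accelerating decomposition temperature 21.8 °C < 50 °C → Group DG6 (Self-Reactive).
Group DG4 quantity: two 175 g packs = 350 g.
350 g ≤ 500 g (road limit, Group DG4) — within limit.
Group DG6 net quantity: (two 6.88 kg packs = 13.76 kg) + (three 4.58 kg packs = 13.74 kg) = 27.5 kg.
27.5 kg ≤ 50 kg (road limit, Group DG6) — within limit.
The segregation rule (Group DG4 with Group DG5) does not apply to Group DG4 with Group DG6.
Every hazard group is within its road limit and no segregation rule is violated.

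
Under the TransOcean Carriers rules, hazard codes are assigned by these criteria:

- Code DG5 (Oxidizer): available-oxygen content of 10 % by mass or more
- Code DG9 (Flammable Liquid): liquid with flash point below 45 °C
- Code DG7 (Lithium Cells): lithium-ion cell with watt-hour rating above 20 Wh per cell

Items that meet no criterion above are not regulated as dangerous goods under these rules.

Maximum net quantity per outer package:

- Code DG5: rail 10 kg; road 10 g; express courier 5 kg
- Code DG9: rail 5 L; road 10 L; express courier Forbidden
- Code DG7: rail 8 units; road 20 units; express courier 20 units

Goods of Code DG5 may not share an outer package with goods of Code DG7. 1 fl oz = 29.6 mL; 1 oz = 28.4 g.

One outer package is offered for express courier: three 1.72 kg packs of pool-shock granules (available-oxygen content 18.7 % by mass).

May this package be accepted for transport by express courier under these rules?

Pool-shock granules: available-oxygen content 18.7 % by mass ≥ 10 % by mass → Code DG5 (Oxidizer).
Code DG5 quantity: three 1.72 kg packs = 5.16 kg.
That exceeds the Code DG5 express courier limit of 5 kg.

No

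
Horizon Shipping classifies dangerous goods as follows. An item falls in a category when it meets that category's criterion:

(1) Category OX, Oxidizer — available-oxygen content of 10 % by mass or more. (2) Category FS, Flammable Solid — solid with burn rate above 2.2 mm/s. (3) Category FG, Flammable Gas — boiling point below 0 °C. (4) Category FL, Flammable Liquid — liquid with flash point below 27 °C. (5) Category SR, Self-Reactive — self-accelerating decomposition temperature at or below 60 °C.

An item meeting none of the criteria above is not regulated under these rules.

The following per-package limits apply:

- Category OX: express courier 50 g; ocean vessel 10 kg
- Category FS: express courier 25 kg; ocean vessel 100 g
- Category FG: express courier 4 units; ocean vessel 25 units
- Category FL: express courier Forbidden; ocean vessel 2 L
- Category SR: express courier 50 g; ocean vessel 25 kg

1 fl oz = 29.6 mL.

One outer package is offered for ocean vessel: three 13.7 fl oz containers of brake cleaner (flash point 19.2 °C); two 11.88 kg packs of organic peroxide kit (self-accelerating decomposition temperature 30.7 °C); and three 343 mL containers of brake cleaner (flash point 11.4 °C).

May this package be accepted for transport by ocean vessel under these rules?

No

The brake cleaner has flash point 19.2 °C, which is < 27 °C, so it is Category FL (Flammable Liquid).
Self-accelerating decomposition temperature 30.7 °C meets the Category SR criterion (Self-Reactive), so the organic peroxide kit is Category SR.
With flash point 11.4 °C (< 27 °C), the brake cleaner falls in Category FL.
Category FL net quantity: (three 13.7 fl oz containers = 1216.56 mL) + (three 343 mL containers = 1.029 L) = 2245.56 mL.
2245.56 mL > 2 L (ocean vessel limit, Category FL) — over the limit.
Category SR quantity: two 11.88 kg packs = 23.76 kg.
23.76 kg is within the ocean vessel limit of 25 kg for Category SR.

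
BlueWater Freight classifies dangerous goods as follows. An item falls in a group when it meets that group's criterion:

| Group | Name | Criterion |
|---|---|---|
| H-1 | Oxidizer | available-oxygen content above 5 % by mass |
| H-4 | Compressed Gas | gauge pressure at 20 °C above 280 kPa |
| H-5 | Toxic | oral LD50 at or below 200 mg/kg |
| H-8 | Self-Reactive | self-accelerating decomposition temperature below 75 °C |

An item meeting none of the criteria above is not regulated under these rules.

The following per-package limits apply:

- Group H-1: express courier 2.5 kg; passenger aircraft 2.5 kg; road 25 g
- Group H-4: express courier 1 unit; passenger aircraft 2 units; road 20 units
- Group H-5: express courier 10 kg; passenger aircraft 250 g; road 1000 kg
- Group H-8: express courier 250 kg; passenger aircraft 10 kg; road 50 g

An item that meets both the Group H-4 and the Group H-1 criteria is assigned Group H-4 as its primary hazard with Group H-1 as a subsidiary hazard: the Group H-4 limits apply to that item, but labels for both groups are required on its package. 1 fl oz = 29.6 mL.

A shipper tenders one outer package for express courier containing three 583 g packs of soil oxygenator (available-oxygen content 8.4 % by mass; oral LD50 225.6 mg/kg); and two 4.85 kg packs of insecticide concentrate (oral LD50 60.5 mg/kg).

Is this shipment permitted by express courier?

With available-oxygen content 8.4 % by mass (> 5 % by mass), the soil oxygenator falls in Group H-1.
Oral LD50 60.5 mg/kg meets the Group H-5 criterion (Toxic), so the insecticide concentrate is Group H-5.
Group H-5 quantity: two 4.85 kg packs = 9.7 kg.
That is within the Group H-5 express courier limit of 10 kg.
Group H-1 quantity: three 583 g packs = 1.749 kg.
That is within the Group H-1 express courier limit of 2.5 kg.
Every hazard group is within its express courier limit and no segregation rule is violated.

Yes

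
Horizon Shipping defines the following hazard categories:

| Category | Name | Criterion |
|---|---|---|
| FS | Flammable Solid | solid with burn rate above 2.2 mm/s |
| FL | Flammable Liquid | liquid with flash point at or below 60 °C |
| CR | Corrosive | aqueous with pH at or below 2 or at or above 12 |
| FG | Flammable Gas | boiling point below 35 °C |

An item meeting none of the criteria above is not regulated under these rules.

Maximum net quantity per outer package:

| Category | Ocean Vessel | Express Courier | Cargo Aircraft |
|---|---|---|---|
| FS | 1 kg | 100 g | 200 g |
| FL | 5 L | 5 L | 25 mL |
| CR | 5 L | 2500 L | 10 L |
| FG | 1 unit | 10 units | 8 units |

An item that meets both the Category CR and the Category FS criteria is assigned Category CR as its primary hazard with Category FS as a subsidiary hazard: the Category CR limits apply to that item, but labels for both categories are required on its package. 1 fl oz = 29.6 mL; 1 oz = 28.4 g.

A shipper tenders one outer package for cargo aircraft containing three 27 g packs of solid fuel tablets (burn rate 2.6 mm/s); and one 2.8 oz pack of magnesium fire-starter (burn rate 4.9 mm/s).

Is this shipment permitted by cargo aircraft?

The solid fuel tablets have burn rate 2.6 mm/s, which is > 2.2 mm/s, so they are Category FS (Flammable Solid).
With burn rate 4.9 mm/s (> 2.2 mm/s), the magnesium fire-starter falls in Category FS.
Total Category FS: (three 27 g packs = 81 g) + (one 2.8 oz pack = 79.52 g) = 160.52 g.
160.52 g ≤ 200 g (cargo aircraft limit, Category FS) — within limit.

Yes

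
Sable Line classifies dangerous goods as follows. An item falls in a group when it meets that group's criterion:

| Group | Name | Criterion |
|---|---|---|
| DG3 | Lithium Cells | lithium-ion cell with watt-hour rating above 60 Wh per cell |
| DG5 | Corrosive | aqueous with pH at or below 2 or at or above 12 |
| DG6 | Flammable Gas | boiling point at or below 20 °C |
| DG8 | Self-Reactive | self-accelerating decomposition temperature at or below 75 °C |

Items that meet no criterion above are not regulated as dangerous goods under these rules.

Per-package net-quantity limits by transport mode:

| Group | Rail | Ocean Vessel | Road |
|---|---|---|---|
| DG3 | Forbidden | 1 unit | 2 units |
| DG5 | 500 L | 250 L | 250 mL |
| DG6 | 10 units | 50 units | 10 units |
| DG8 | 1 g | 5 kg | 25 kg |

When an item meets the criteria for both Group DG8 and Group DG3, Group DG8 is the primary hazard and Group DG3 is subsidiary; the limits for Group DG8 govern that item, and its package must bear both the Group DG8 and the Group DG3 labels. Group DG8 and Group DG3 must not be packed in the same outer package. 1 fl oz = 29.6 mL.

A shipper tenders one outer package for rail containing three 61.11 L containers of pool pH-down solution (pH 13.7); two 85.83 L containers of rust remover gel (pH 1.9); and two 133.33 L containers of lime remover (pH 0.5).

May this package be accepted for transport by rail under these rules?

No

Pool pH-down solution: pH 13.7 ≥ 12 → Group DG5 (Corrosive).
Rust remover gel: pH 1.9 ≤ 2 → Group DG5 (Corrosive).
With pH 0.5 (≤ 2), the lime remover falls in Group DG5.
Total Group DG5: (three 61.11 L containers = 183.33 L) + (two 85.83 L containers = 171.66 L) + (two 133.33 L containers = 266.66 L) = 621.65 L.
621.65 L > 500 L (rail limit, Group DG5) — over the limit.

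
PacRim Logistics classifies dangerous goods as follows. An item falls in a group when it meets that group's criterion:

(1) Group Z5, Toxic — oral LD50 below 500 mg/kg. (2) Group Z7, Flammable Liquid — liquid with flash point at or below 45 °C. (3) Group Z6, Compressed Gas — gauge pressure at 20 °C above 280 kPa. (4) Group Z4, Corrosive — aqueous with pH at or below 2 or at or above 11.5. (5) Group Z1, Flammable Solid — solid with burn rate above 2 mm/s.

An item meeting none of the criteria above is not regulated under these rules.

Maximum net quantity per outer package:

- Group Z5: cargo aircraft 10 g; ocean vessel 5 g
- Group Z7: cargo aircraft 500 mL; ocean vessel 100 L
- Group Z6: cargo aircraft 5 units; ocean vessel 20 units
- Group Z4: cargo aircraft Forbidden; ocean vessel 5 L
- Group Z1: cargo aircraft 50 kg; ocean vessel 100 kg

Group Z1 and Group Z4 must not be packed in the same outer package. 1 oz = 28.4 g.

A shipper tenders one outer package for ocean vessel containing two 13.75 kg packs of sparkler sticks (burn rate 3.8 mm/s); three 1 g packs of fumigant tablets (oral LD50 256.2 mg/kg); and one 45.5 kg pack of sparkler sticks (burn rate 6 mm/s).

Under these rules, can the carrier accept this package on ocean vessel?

The sparkler sticks have burn rate 3.8 mm/s, which is > 2 mm/s, so they are Group Z1 (Flammable Solid).
With oral LD50 256.2 mg/kg (< 500 mg/kg), the fumigant tablets fall in Group Z5.
With burn rate 6 mm/s (> 2 mm/s), the sparkler sticks fall in Group Z1.
Total Group Z1: (two 13.75 kg packs = 27.5 kg) + 45.5 kg = 73 kg.
73 kg ≤ 100 kg (ocean vessel limit, Group Z1) — within limit.
Group Z5 quantity: three 1 g packs = 3 g.
3 g ≤ 5 g (ocean vessel limit, Group Z5) — within limit.
The segregation rule (Group Z1 with Group Z4) does not apply to Group Z1 with Group Z5.
Every hazard group is within its ocean vessel limit and no segregation rule is violated.

Yes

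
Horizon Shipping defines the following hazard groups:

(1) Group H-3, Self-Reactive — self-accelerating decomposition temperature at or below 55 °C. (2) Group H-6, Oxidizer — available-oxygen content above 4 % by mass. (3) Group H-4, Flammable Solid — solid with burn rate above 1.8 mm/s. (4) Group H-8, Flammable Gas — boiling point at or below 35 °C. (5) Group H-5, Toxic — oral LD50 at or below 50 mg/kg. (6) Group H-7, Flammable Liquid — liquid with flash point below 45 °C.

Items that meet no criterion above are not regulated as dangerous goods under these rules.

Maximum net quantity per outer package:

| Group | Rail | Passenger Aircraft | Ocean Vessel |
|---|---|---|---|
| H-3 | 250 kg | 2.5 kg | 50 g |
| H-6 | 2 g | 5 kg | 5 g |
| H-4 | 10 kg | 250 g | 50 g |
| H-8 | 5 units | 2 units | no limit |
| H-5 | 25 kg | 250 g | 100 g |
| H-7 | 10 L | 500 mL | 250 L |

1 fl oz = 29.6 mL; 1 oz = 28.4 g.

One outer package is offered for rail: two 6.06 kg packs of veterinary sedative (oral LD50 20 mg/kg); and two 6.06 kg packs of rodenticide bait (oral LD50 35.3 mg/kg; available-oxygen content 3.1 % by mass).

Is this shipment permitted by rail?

Yes

With oral LD50 20 mg/kg (≤ 50 mg/kg), the veterinary sedative falls in Group H-5.
Oral LD50 35.3 mg/kg meets the Group H-5 criterion (Toxic), so the rodenticide bait is Group H-5.
Group H-5 net quantity: (two 6.06 kg packs = 12.12 kg) + (two 6.06 kg packs = 12.12 kg) = 24.24 kg.
24.24 kg is within the rail limit of 25 kg for Group H-5.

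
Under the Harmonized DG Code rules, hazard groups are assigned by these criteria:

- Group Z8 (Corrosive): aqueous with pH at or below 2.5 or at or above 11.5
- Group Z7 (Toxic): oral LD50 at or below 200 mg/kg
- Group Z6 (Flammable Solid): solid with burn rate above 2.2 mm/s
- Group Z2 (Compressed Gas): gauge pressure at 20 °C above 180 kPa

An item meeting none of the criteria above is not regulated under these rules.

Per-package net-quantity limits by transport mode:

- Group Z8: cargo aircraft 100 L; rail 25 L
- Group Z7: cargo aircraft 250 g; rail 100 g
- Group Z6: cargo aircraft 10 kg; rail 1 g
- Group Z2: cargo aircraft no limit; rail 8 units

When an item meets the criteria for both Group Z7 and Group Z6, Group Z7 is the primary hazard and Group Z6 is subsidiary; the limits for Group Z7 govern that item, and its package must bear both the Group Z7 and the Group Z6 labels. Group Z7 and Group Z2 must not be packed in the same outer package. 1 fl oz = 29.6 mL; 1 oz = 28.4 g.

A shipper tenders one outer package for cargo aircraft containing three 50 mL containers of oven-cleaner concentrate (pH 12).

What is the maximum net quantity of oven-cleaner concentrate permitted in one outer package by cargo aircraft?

100 L

pH 12 meets the Group Z8 criterion (Corrosive), so the oven-cleaner concentrate is Group Z8.
The cargo aircraft limit for Group Z8 is 100 L.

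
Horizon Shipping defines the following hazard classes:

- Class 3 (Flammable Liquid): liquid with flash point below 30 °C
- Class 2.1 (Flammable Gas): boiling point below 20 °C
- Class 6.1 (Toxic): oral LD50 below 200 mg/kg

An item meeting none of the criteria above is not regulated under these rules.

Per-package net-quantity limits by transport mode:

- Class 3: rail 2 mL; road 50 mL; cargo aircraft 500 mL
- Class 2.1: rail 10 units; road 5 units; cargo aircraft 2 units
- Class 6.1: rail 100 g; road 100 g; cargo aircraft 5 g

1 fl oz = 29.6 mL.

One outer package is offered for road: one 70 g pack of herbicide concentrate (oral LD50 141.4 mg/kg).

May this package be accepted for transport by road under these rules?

The herbicide concentrate has oral LD50 141.4 mg/kg, which is < 200 mg/kg, so it is Class 6.1 (Toxic).
Class 6.1 quantity: 70 g.
70 g is within the road limit of 100 g for Class 6.1.

Yes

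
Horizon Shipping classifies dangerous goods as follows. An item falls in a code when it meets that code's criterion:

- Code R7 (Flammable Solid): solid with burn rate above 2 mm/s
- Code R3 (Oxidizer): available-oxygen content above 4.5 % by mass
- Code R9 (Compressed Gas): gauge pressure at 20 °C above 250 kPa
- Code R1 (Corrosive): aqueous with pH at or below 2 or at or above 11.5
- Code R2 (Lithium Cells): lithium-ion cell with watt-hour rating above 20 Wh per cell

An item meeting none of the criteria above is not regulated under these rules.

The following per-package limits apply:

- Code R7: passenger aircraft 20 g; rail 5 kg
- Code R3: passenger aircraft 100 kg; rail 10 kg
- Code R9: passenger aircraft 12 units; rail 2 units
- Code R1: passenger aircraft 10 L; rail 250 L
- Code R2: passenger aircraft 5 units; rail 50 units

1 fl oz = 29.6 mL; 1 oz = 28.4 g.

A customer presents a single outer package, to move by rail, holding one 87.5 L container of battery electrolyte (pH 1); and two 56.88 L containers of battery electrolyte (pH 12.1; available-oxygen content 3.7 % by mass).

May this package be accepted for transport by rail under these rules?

Battery electrolyte: pH 1 ≤ 2 → Code R1 (Corrosive).
With pH 12.1 (≥ 11.5), the battery electrolyte falls in Code R1.
Total Code R1: 87.5 L + (two 56.88 L containers = 113.76 L) = 201.26 L.
201.26 L is within the rail limit of 250 L for Code R1.

Yes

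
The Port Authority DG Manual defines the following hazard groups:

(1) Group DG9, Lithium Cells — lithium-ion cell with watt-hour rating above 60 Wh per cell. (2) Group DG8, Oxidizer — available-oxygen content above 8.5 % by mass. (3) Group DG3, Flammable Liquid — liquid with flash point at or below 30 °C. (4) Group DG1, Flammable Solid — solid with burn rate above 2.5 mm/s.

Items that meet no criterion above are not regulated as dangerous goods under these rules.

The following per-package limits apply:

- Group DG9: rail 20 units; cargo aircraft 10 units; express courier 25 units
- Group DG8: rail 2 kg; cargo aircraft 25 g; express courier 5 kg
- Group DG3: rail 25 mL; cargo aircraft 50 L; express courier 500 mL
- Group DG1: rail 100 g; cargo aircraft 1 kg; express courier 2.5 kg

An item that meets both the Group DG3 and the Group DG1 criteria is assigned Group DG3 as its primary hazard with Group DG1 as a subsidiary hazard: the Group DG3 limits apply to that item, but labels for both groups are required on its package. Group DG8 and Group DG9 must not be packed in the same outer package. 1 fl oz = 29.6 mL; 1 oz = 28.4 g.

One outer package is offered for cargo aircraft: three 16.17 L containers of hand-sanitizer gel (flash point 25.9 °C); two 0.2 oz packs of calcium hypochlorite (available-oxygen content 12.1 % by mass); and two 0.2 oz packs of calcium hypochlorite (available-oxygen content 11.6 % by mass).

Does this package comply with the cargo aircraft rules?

Yes

The hand-sanitizer gel has flash point 25.9 °C, which is ≤ 30 °C, so it is Group DG3 (Flammable Liquid).
Calcium hypochlorite: available-oxygen content 12.1 % by mass > 8.5 % by mass → Group DG8 (Oxidizer).
Calcium hypochlorite: available-oxygen content 11.6 % by mass > 8.5 % by mass → Group DG8 (Oxidizer).
Total Group DG8: (two 0.2 oz packs = 11.36 g) + (two 0.2 oz packs = 11.36 g) = 22.72 g.
That is within the Group DG8 cargo aircraft limit of 25 g.
Group DG3 quantity: three 16.17 L containers = 48.51 L.
48.51 L is within the cargo aircraft limit of 50 L for Group DG3.
The segregation rule (Group DG8 with Group DG9) does not apply to Group DG8 with Group DG3.
Every hazard group is within its cargo aircraft limit and no segregation rule is violated.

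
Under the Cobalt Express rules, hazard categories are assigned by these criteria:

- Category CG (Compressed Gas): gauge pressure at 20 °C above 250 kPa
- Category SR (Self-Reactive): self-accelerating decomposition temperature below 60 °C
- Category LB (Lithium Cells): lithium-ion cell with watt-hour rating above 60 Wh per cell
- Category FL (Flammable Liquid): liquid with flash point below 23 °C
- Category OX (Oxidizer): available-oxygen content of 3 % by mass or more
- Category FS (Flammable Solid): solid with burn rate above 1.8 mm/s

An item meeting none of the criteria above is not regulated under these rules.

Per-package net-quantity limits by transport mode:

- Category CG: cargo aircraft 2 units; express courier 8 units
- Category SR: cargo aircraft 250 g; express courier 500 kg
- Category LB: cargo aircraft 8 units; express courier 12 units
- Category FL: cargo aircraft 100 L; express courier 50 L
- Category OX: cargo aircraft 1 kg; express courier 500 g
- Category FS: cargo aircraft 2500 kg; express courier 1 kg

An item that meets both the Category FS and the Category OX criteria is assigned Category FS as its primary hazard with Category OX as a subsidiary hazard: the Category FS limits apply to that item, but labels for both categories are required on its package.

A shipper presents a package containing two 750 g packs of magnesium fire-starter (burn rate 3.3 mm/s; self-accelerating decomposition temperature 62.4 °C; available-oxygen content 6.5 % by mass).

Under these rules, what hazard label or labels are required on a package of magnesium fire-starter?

Category FS and OX

Burn rate 3.3 mm/s meets the Category FS criterion (Flammable Solid), so the magnesium fire-starter is Category FS.
With available-oxygen content 6.5 % by mass (≥ 3 % by mass), the magnesium fire-starter falls in Category OX.
By the precedence rule Category FS is primary and Category OX is subsidiary, and that rule requires both labels on the package.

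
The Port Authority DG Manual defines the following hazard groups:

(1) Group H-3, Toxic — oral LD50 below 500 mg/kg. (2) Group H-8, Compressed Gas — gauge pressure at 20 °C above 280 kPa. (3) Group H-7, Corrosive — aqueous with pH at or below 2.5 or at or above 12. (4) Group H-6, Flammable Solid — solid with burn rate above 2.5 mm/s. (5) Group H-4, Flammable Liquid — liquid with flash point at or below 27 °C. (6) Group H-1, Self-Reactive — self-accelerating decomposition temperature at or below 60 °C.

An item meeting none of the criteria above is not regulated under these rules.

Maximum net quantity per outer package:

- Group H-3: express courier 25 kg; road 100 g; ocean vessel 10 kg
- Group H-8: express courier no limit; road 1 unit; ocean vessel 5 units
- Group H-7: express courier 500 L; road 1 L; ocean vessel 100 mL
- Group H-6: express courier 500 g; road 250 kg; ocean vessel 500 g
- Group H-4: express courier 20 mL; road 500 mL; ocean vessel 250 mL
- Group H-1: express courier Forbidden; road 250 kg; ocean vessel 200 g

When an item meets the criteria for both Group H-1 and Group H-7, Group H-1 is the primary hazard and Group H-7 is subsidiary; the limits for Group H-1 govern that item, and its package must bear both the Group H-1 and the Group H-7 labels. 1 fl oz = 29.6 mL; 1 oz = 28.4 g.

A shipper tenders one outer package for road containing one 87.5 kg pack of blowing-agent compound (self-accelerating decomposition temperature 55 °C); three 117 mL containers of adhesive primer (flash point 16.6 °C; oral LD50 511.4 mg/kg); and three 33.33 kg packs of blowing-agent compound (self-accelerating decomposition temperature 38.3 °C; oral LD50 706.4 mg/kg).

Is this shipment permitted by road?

Yes

The blowing-agent compound has self-accelerating decomposition temperature 55 °C, which is ≤ 60 °C, so it is Group H-1 (Self-Reactive).
Flash point 16.6 °C meets the Group H-4 criterion (Flammable Liquid), so the adhesive primer is Group H-4.
Self-accelerating decomposition temperature 38.3 °C meets the Group H-1 criterion (Self-Reactive), so the blowing-agent compound is Group H-1.
Total Group H-1: 87.5 kg + (three 33.33 kg packs = 99.99 kg) = 187.49 kg.
187.49 kg ≤ 250 kg (road limit, Group H-1) — within limit.
Group H-4 quantity: three 117 mL containers = 351 mL.
351 mL ≤ 500 mL (road limit, Group H-4) — within limit.
Every hazard group is within its road limit and no segregation rule is violated.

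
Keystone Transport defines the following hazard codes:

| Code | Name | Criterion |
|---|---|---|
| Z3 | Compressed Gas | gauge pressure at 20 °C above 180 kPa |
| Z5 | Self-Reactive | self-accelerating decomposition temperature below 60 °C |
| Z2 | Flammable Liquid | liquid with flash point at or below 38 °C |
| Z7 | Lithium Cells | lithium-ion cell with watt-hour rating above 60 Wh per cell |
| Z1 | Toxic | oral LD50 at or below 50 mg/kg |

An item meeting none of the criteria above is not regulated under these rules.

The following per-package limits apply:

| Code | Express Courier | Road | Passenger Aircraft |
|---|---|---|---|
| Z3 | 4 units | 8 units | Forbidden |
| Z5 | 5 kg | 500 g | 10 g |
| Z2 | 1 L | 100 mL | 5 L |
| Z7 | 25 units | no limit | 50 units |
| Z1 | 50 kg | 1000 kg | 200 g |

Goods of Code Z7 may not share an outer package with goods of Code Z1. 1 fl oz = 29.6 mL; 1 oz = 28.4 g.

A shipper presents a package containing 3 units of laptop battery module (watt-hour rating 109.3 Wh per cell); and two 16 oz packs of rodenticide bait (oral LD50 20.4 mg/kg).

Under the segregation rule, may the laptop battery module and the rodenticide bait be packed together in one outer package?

No

The laptop battery module has watt-hour rating 109.3 Wh per cell, which is > 60 Wh per cell, so it is Code Z7 (Lithium Cells).
Oral LD50 20.4 mg/kg meets the Code Z1 criterion (Toxic), so the rodenticide bait is Code Z1.
Code Z7 and Code Z1 may not share an outer package.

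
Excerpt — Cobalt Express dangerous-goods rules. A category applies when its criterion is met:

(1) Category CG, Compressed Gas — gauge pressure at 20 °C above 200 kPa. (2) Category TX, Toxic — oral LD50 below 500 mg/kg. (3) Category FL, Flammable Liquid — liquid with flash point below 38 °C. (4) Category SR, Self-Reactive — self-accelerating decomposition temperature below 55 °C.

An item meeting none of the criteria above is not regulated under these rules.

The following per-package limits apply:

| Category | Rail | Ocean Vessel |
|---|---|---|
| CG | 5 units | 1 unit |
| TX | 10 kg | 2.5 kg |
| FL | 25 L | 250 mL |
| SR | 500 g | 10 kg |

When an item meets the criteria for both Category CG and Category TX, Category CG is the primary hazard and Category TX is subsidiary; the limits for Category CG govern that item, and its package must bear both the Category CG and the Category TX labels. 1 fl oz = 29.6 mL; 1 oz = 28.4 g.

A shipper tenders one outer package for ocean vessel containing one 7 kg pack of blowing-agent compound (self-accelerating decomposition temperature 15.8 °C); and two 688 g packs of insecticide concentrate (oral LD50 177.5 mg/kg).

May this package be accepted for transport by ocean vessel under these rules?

With self-accelerating decomposition temperature 15.8 °C (< 55 °C), the blowing-agent compound falls in Category SR.
Oral LD50 177.5 mg/kg meets the Category TX criterion (Toxic), so the insecticide concentrate is Category TX.
Category SR quantity: 7 kg.
7 kg ≤ 10 kg (ocean vessel limit, Category SR) — within limit.
Category TX quantity: two 688 g packs = 1.376 kg.
1.376 kg is within the ocean vessel limit of 2.5 kg for Category TX.
Every hazard category is within its ocean vessel limit and no segregation rule is violated.

Yes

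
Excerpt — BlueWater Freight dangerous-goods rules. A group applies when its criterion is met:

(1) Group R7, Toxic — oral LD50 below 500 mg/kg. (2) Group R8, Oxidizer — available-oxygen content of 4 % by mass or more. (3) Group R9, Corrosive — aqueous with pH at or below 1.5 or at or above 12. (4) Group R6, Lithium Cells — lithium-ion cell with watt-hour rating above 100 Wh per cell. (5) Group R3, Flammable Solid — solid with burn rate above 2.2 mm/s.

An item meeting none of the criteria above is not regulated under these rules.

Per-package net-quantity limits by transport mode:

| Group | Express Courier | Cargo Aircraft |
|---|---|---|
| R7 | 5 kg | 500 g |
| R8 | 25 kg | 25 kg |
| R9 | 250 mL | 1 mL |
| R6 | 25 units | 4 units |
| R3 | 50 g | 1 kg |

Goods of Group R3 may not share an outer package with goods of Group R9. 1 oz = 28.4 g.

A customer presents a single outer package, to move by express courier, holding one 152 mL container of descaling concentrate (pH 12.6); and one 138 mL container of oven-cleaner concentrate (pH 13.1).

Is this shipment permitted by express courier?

pH 12.6 meets the Group R9 criterion (Corrosive), so the descaling concentrate is Group R9.
With pH 13.1 (≥ 12), the oven-cleaner concentrate falls in Group R9.
Group R9 net quantity: 152 mL + 138 mL = 290 mL.
290 mL > 250 mL (express courier limit, Group R9) — over the limit.

No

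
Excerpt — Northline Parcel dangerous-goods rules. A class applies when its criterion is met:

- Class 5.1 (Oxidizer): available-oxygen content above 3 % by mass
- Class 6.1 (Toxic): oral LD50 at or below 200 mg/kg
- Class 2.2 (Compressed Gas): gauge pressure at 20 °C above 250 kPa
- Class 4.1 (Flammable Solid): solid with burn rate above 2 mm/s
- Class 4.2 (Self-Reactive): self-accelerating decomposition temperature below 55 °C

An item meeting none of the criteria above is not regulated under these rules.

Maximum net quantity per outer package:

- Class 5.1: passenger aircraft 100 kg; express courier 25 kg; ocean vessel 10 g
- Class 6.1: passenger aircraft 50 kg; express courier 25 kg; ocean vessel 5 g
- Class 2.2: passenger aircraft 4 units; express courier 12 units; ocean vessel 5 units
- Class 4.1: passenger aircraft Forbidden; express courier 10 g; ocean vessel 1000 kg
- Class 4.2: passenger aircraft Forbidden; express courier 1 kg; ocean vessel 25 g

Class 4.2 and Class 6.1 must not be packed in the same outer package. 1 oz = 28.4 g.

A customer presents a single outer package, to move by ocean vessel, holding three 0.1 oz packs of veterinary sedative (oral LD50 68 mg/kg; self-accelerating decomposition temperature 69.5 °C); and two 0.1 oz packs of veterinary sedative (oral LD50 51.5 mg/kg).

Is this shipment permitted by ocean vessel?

No

Oral LD50 68 mg/kg meets the Class 6.1 criterion (Toxic), so the veterinary sedative is Class 6.1.
The veterinary sedative has oral LD50 51.5 mg/kg, which is ≤ 200 mg/kg, so it is Class 6.1 (Toxic).
Total Class 6.1: (three 0.1 oz packs = 8.52 g) + (two 0.1 oz packs = 5.68 g) = 14.2 g.
That exceeds the Class 6.1 ocean vessel limit of 5 g.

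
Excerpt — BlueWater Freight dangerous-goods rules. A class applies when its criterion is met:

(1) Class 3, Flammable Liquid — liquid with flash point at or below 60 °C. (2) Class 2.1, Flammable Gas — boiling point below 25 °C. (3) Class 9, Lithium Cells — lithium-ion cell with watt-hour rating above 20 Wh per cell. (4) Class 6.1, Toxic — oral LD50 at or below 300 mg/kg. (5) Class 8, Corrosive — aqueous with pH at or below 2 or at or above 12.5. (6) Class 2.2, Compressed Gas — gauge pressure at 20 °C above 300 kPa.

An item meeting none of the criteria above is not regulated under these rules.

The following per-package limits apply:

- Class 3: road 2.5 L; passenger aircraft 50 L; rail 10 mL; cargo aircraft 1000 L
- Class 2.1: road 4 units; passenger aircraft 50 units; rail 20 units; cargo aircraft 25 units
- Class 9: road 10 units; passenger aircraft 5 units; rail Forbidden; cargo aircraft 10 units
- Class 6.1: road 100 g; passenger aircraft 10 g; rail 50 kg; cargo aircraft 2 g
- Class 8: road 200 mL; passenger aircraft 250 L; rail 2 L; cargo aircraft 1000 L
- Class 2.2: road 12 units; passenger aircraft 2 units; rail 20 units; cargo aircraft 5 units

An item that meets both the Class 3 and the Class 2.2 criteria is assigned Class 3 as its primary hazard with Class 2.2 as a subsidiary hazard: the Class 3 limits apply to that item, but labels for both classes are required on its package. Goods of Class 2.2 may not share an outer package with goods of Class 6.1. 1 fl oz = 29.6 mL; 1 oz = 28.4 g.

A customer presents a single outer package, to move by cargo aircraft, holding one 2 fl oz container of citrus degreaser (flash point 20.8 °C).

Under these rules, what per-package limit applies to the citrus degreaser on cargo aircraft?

Citrus degreaser: flash point 20.8 °C ≤ 60 °C → Class 3 (Flammable Liquid).
The cargo aircraft limit for Class 3 is 1000 L.

1000 L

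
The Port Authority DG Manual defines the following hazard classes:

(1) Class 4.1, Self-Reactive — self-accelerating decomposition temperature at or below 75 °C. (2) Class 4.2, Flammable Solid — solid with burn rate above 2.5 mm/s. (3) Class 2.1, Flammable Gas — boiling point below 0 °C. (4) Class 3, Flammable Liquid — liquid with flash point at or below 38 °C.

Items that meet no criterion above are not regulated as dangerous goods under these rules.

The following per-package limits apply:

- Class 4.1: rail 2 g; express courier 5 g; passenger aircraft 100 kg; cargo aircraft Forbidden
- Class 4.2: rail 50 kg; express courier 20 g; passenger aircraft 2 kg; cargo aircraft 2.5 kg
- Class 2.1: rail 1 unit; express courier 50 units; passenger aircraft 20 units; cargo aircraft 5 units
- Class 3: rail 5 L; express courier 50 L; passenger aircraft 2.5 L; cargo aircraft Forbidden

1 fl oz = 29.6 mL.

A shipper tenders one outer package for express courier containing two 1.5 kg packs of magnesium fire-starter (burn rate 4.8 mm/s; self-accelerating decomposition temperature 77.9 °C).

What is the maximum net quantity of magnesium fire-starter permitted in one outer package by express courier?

20 g

The magnesium fire-starter has burn rate 4.8 mm/s, which is > 2.5 mm/s, so it is Class 4.2 (Flammable Solid).
The express courier limit for Class 4.2 is 20 g.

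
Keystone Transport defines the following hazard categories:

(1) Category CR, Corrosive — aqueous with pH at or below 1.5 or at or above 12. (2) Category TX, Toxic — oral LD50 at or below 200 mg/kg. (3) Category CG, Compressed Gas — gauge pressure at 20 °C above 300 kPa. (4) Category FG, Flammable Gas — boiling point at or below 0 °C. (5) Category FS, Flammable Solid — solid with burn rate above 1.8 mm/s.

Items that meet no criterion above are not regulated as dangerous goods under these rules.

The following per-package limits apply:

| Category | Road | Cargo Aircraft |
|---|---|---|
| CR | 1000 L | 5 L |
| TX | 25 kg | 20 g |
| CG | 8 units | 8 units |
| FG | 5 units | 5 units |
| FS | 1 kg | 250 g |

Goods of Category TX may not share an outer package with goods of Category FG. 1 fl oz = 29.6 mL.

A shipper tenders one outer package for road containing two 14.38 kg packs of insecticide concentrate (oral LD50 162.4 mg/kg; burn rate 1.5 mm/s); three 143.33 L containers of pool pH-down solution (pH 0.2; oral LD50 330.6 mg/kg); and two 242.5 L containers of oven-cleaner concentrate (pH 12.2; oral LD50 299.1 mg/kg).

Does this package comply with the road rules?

The insecticide concentrate has oral LD50 162.4 mg/kg, which is ≤ 200 mg/kg, so it is Category TX (Toxic).
Pool pH-down solution: pH 0.2 ≤ 1.5 → Category CR (Corrosive).
The oven-cleaner concentrate has pH 12.2, which is ≥ 12, so it is Category CR (Corrosive).
Total Category CR: (three 143.33 L containers = 429.99 L) + (two 242.5 L containers = 485 L) = 914.99 L.
That is within the Category CR road limit of 1000 L.
Category TX quantity: two 14.38 kg packs = 28.76 kg.
That exceeds the Category TX road limit of 25 kg.
The segregation rule (Category TX with Category FG) does not apply to Category CR with Category TX.

No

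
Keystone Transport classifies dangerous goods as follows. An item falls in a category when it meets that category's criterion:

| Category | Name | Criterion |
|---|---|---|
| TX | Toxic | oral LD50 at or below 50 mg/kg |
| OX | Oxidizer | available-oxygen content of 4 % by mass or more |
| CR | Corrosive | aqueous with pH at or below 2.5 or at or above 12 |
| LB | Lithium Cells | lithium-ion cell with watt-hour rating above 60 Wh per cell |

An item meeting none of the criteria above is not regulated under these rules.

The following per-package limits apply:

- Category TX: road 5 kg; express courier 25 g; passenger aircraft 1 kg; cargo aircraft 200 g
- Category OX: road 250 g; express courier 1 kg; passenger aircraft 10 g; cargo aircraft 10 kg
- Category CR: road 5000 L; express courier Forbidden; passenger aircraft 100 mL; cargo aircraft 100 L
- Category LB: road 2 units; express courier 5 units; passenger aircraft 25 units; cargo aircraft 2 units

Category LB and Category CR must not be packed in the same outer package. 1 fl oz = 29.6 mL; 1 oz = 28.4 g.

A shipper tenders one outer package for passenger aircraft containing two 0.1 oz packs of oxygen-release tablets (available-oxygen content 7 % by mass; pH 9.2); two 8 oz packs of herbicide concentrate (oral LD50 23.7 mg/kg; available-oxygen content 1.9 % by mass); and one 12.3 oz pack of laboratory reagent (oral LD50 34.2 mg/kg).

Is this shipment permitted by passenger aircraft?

Yes

The oxygen-release tablets have available-oxygen content 7 % by mass, which is ≥ 4 % by mass, so they are Category OX (Oxidizer).
With oral LD50 23.7 mg/kg (≤ 50 mg/kg), the herbicide concentrate falls in Category TX.
With oral LD50 34.2 mg/kg (≤ 50 mg/kg), the laboratory reagent falls in Category TX.
Total Category TX: (two 8 oz packs = 454.4 g) + (one 12.3 oz pack = 349.32 g) = 803.72 g.
803.72 g is within the passenger aircraft limit of 1 kg for Category TX.
Category OX quantity: two 0.1 oz packs = 5.68 g.
5.68 g ≤ 10 g (passenger aircraft limit, Category OX) — within limit.
The segregation rule (Category LB with Category CR) does not apply to Category TX with Category OX.
Every hazard category is within its passenger aircraft limit and no segregation rule is violated.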